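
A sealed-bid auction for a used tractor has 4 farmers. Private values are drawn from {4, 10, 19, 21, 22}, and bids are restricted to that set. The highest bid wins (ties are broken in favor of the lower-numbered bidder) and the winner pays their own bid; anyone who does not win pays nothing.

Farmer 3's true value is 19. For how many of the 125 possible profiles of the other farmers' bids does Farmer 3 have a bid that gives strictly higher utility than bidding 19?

Others bid (4, 4, 4): truth gives 0; bid 10 gives 9 > 0. Violating.
Others bid (4, 4, 10): truth gives 0; bid 10 gives 9 > 0. Violating.
Others bid (4, 4, 19): truth gives 0; no alternative beats it.
Others bid (4, 4, 21): truth gives 0; no alternative beats it.
(Checking all 125 profiles: 2 have a profitable deviation, 123 do not.)

2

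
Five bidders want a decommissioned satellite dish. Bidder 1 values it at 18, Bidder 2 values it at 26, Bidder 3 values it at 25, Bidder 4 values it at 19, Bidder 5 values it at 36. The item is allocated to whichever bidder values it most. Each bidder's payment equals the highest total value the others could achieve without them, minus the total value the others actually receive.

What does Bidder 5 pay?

Bidder 5 has the highest value and receives the item.
Without Bidder 5, the item would go to the next-highest value, 26, so the others could achieve 26.
With Bidder 5 present and winning, the others receive nothing, so their total is 0.
Payment = 26 - 0 = 26.

26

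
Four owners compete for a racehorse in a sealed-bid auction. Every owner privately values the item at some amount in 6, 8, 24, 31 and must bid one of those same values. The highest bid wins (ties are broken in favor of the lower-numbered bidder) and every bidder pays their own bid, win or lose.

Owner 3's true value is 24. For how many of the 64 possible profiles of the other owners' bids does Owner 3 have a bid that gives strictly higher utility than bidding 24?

Others bid (6, 6, 6): truth gives 0; bid 8 gives 16 > 0. Violating.
Others bid (6, 6, 8): truth gives 0; bid 8 gives 16 > 0. Violating.
Others bid (6, 6, 31): truth gives -24; bid 6 gives -6 > -24. Violating.
Others bid (6, 8, 31): truth gives -24; bid 6 gives -6 > -24. Violating.
Others bid (6, 6, 24): truth gives 0; no alternative beats it.
Others bid (6, 8, 6): truth gives 0; no alternative beats it.
(Checking all 64 profiles: 54 have a profitable deviation, 10 do not.)

54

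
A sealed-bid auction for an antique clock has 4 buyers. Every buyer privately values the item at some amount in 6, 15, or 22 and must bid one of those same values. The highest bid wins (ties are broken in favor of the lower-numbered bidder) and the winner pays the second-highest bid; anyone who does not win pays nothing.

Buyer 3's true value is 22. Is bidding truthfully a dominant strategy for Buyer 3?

Yes

Check each profile of the others' bids and compare truth against every alternative bid.
Others bid (6, 15, 6): truth gives 7, best alternative gives 0.
Others bid (6, 15, 15): truth gives 7, best alternative gives 0.
Others bid (15, 6, 6): truth gives 7, best alternative gives 0.
Others bid (15, 6, 15): truth gives 7, best alternative gives 0.
Others bid (15, 15, 6): truth gives 7, best alternative gives 0.
Others bid (15, 15, 15): truth gives 7, best alternative gives 0.
(Remaining 21 profiles checked similarly; truth is weakly best in each.)
In every case the truthful bid is at least as good as any alternative, so it is a dominant strategy.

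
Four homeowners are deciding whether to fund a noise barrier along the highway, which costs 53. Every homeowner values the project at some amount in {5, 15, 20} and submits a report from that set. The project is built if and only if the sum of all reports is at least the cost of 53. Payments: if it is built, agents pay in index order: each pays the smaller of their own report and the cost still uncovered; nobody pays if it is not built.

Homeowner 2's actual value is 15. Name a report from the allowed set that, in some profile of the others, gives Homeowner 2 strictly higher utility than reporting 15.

5

Suppose Homeowner 1 reports 15, Homeowner 3 reports 15 and Homeowner 4 reports 20.
Report 15: project built, pays 15, utility 15 - 15 = 0.
Report 5: project built, pays 5, utility 15 - 5 = 10.
So reporting 5 beats truth here (10 > 0).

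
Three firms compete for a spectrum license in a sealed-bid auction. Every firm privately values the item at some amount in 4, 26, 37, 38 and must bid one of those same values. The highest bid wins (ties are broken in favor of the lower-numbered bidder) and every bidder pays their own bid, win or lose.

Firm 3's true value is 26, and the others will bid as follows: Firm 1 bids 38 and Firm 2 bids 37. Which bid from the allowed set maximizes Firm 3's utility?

Bid 4: loses but pays 4, utility -4.
Bid 26: loses but pays 26, utility -26.
Bid 37: loses but pays 37, utility -37.
Bid 38: loses but pays 38, utility -38.
The best choice is 4 with utility -4.

4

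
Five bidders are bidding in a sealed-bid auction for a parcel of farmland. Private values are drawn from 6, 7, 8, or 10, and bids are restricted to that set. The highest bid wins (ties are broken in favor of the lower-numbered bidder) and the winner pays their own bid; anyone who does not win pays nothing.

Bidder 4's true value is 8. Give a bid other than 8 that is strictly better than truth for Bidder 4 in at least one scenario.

7

Suppose Bidder 1 bids 6, Bidder 2 bids 6, Bidder 3 bids 6 and Bidder 5 bids 6.
Bid 8: wins, pays 8, utility 8 - 8 = 0.
Bid 7: wins, pays 7, utility 8 - 7 = 1.
So bidding 7 beats truth here (1 > 0).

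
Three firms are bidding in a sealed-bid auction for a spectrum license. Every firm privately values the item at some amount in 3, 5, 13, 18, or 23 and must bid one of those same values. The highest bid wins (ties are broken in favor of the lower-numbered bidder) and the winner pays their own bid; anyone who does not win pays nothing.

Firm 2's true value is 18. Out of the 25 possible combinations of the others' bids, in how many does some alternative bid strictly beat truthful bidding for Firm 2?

6

Others bid (3, 3): truth gives 0; bid 5 gives 13 > 0. Violating.
Others bid (3, 5): truth gives 0; bid 5 gives 13 > 0. Violating.
Others bid (3, 13): truth gives 0; bid 13 gives 5 > 0. Violating.
Others bid (5, 3): truth gives 0; bid 13 gives 5 > 0. Violating.
Others bid (3, 18): truth gives 0; no alternative beats it.
Others bid (3, 23): truth gives 0; no alternative beats it.
(Checking all 25 profiles: 6 have a profitable deviation, 19 do not.)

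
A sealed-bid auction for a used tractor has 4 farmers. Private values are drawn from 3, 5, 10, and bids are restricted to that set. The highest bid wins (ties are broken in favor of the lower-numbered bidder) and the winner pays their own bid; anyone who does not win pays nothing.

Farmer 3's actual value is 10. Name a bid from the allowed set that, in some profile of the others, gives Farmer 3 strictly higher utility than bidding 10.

Suppose Farmer 1 bids 3, Farmer 2 bids 3 and Farmer 4 bids 3.
Bid 10: wins, pays 10, utility 10 - 10 = 0.
Bid 5: wins, pays 5, utility 10 - 5 = 5.
So bidding 5 beats truth here (5 > 0).

5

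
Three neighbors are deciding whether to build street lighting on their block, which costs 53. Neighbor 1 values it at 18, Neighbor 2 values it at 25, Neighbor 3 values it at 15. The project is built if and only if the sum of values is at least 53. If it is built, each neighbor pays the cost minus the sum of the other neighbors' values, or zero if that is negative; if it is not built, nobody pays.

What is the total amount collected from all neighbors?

43

Total value 58 ≥ cost 53, so it is built.
Neighbor 1: others sum to 40; max(0, 53 - 40) = 13.
Neighbor 2: others sum to 33; max(0, 53 - 33) = 20.
Neighbor 3: others sum to 43; max(0, 53 - 43) = 10.
Total collected = 13 + 20 + 10 = 43.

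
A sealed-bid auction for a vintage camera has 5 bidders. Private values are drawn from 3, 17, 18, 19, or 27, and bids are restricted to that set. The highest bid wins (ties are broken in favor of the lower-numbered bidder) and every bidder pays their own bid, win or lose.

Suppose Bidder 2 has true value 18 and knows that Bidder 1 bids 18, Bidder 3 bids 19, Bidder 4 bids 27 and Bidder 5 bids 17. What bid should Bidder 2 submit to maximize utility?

Bid 3: loses but pays 3, utility -3.
Bid 17: loses but pays 17, utility -17.
Bid 18: loses but pays 18, utility -18.
Bid 19: loses but pays 19, utility -19.
Bid 27: wins, pays 27, utility 18 - 27 = -9.
The best choice is 3 with utility -3.

3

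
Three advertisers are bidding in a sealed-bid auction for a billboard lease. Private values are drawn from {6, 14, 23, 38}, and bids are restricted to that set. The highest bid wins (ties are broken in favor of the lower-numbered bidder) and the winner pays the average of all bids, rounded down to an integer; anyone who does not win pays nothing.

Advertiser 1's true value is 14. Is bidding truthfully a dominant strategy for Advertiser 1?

Consider the case where Advertiser 2 bids 6 and Advertiser 3 bids 6.
Truthful bid 14: wins, pays 8, utility 14 - 8 = 6.
Bid 6 instead: wins, pays 6, utility 14 - 6 = 8.
Since 8 > 6, bidding 6 is strictly better here, so truthful bidding is not dominant.

No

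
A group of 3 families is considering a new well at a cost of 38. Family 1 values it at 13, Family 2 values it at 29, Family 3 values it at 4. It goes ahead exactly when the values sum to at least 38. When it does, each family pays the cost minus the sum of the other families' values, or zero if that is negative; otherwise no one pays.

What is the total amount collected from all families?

Total value 46 ≥ cost 38, so it is built.
Family 1: others sum to 33; max(0, 38 - 33) = 5.
Family 2: others sum to 17; max(0, 38 - 17) = 21.
Family 3: others sum to 42; max(0, 38 - 42) = 0.
Total collected = 5 + 21 + 0 = 26.

26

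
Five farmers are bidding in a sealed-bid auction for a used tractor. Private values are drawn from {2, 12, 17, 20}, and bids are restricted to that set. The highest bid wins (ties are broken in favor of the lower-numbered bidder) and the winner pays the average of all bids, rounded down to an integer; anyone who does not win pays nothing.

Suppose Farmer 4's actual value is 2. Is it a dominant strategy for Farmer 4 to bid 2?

Check each profile of the others' bids and compare truth against every alternative bid.
Others bid (2, 2, 2, 12): truth gives 0, best alternative gives -4.
Others bid (2, 2, 2, 2): truth gives 0, best alternative gives -2.
Others bid (2, 2, 2, 17): truth gives 0, best alternative gives 0.
Others bid (2, 2, 2, 20): truth gives 0, best alternative gives 0.
Others bid (2, 2, 12, 2): truth gives 0, best alternative gives 0.
Others bid (2, 2, 12, 12): truth gives 0, best alternative gives 0.
(Remaining 250 profiles checked similarly; truth is weakly best in each.)
In every case the truthful bid is at least as good as any alternative, so it is a dominant strategy.

Yes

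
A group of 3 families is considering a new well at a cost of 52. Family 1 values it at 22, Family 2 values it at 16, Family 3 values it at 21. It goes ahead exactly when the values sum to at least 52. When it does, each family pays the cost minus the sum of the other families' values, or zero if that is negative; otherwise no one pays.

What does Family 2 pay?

9

Total value 59 ≥ cost 52, so the project is built.
The other families' values sum to 43.
Cost minus that sum is 52 - 43 = 9.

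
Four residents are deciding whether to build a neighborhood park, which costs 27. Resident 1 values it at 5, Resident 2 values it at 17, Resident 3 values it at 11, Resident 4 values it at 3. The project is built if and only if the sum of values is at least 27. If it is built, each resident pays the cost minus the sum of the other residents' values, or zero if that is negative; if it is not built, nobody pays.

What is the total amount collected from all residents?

10

Total value 36 ≥ cost 27, so it is built.
Resident 1: others sum to 31; max(0, 27 - 31) = 0.
Resident 2: others sum to 19; max(0, 27 - 19) = 8.
Resident 3: others sum to 25; max(0, 27 - 25) = 2.
Resident 4: others sum to 33; max(0, 27 - 33) = 0.
Total collected = 0 + 8 + 2 + 0 = 10.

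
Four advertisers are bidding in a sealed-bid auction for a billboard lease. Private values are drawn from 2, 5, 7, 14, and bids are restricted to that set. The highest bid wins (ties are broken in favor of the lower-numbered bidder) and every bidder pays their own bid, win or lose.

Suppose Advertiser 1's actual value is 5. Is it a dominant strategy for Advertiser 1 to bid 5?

No

Consider the case where Advertiser 2 bids 2, Advertiser 3 bids 2 and Advertiser 4 bids 2.
Truthful bid 5: wins, pays 5, utility 5 - 5 = 0.
Bid 2 instead: wins, pays 2, utility 5 - 2 = 3.
Since 3 > 0, bidding 2 is strictly better here, so truthful bidding is not dominant.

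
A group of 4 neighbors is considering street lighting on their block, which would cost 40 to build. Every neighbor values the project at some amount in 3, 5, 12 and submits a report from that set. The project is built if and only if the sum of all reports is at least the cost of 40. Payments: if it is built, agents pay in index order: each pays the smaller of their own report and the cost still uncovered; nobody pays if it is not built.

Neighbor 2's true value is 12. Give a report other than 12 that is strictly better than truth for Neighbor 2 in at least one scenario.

5

Suppose Neighbor 1 reports 12, Neighbor 3 reports 12 and Neighbor 4 reports 12.
Report 12: project built, pays 12, utility 12 - 12 = 0.
Report 5: project built, pays 5, utility 12 - 5 = 7.
So reporting 5 beats truth here (7 > 0).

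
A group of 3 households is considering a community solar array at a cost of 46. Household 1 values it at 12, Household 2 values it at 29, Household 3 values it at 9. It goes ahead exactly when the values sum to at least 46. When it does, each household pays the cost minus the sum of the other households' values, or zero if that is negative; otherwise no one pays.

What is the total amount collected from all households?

Total value 50 ≥ cost 46, so it is built.
Household 1: others sum to 38; max(0, 46 - 38) = 8.
Household 2: others sum to 21; max(0, 46 - 21) = 25.
Household 3: others sum to 41; max(0, 46 - 41) = 5.
Total collected = 8 + 25 + 5 = 38.

38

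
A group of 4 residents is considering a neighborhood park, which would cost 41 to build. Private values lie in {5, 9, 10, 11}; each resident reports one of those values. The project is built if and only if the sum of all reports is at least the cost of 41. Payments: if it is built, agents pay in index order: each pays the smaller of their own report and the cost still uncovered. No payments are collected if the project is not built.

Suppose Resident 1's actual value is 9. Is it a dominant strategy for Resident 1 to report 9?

Check each profile of the others' reports and compare truth against every alternative report.
Others report (5, 5, 5): truth gives 0, best alternative gives 0.
Others report (5, 5, 9): truth gives 0, best alternative gives 0.
Others report (5, 5, 10): truth gives 0, best alternative gives 0.
Others report (5, 5, 11): truth gives 0, best alternative gives 0.
Others report (5, 9, 5): truth gives 0, best alternative gives 0.
Others report (5, 9, 9): truth gives 0, best alternative gives 0.
(Remaining 58 profiles checked similarly; truth is weakly best in each.)
In every case the truthful report is at least as good as any alternative, so it is a dominant strategy.

Yes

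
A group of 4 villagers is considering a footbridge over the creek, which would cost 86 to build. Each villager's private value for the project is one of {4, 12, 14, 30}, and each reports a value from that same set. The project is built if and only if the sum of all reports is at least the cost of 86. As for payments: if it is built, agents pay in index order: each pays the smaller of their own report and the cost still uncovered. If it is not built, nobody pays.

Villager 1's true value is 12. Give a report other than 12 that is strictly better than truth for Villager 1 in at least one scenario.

Suppose Villager 2 reports 30, Villager 3 reports 30 and Villager 4 reports 30.
Report 12: project built, pays 12, utility 12 - 12 = 0.
Report 4: project built, pays 4, utility 12 - 4 = 8.
So reporting 4 beats truth here (8 > 0).

4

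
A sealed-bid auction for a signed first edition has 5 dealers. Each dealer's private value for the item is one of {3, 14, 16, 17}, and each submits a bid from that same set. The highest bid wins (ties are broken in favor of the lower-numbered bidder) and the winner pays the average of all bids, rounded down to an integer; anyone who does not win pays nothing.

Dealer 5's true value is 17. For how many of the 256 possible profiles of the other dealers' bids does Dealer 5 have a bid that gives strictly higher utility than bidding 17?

Others bid (3, 3, 3, 14): truth gives 9; bid 16 gives 10 > 9. Violating.
Others bid (3, 3, 14, 3): truth gives 9; bid 16 gives 10 > 9. Violating.
Others bid (3, 14, 3, 3): truth gives 9; bid 16 gives 10 > 9. Violating.
Others bid (14, 3, 3, 3): truth gives 9; bid 16 gives 10 > 9. Violating.
Others bid (3, 3, 3, 3): truth gives 12; no alternative beats it.
Others bid (3, 3, 3, 16): truth gives 9; no alternative beats it.
(Checking all 256 profiles: 4 have a profitable deviation, 252 do not.)

4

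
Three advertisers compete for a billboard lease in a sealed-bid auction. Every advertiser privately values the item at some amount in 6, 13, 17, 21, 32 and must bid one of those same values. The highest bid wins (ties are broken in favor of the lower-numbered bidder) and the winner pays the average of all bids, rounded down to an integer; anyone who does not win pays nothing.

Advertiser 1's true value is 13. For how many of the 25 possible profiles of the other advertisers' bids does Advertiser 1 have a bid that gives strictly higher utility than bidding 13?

1

Others bid (6, 6): truth gives 5; bid 6 gives 7 > 5. Violating.
Others bid (6, 13): truth gives 3; no alternative beats it.
Others bid (6, 17): truth gives 0; no alternative beats it.
(Checking all 25 profiles: 1 has a profitable deviation, 24 do not.)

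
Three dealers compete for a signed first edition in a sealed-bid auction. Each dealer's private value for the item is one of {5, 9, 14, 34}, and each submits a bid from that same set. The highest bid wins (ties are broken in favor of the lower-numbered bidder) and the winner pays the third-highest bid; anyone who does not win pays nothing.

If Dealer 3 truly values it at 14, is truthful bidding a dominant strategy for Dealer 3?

No

Consider the case where Dealer 1 bids 5 and Dealer 2 bids 14.
Truthful bid 14: loses, pays 0, utility 0.
Bid 34 instead: wins, pays 5, utility 14 - 5 = 9.
Since 9 > 0, bidding 34 is strictly better here, so truthful bidding is not dominant.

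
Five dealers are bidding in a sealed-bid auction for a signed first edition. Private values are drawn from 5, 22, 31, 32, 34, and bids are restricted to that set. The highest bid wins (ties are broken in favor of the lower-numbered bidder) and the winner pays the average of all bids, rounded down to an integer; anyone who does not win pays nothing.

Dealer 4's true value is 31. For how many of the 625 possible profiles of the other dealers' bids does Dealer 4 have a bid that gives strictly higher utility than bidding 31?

274

Others bid (5, 5, 5, 5): truth gives 21; bid 22 gives 23 > 21. Violating.
Others bid (5, 5, 5, 22): truth gives 18; bid 22 gives 20 > 18. Violating.
Others bid (5, 5, 5, 32): truth gives 0; bid 32 gives 16 > 0. Violating.
Others bid (5, 5, 5, 34): truth gives 0; bid 34 gives 15 > 0. Violating.
Others bid (5, 5, 5, 31): truth gives 16; no alternative beats it.
Others bid (5, 5, 22, 5): truth gives 18; no alternative beats it.
(Checking all 625 profiles: 274 have a profitable deviation, 351 do not.)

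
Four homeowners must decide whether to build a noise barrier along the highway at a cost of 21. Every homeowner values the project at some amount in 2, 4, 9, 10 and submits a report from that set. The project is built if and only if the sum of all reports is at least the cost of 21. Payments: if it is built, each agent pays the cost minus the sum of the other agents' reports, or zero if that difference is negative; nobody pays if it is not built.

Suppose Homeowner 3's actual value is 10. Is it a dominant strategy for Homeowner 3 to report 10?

Yes

Check each profile of the others' reports and compare truth against every alternative report.
Others report (2, 9, 10): truth gives 10, best alternative gives 10.
Others report (2, 10, 9): truth gives 10, best alternative gives 10.
Others report (2, 10, 10): truth gives 10, best alternative gives 10.
Others report (4, 9, 9): truth gives 10, best alternative gives 10.
Others report (4, 9, 10): truth gives 10, best alternative gives 10.
Others report (4, 10, 9): truth gives 10, best alternative gives 10.
(Remaining 58 profiles checked similarly; truth is weakly best in each.)
In every case the truthful report is at least as good as any alternative, so it is a dominant strategy.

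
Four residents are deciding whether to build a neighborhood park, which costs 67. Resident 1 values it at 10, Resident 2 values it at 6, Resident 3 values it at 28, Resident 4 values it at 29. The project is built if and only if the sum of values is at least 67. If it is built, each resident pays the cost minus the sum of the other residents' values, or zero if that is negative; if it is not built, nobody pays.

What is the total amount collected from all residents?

49

Total value 73 ≥ cost 67, so it is built.
Resident 1: others sum to 63; max(0, 67 - 63) = 4.
Resident 2: others sum to 67; max(0, 67 - 67) = 0.
Resident 3: others sum to 45; max(0, 67 - 45) = 22.
Resident 4: others sum to 44; max(0, 67 - 44) = 23.
Total collected = 4 + 0 + 22 + 23 = 49.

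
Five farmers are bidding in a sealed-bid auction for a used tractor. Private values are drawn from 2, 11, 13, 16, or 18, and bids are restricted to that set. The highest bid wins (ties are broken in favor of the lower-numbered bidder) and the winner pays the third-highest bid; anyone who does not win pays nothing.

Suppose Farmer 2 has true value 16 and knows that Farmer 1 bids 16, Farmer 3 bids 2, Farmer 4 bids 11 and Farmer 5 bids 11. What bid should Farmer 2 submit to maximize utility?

18

Bid 2: loses, pays 0, utility 0.
Bid 11: loses, pays 0, utility 0.
Bid 13: loses, pays 0, utility 0.
Bid 16: loses, pays 0, utility 0.
Bid 18: wins, pays 11, utility 16 - 11 = 5.
The best choice is 18 with utility 5.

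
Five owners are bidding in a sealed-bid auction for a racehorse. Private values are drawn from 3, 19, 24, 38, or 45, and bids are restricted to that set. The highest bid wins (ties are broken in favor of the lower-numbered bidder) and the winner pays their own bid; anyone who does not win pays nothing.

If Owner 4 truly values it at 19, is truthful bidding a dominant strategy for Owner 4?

Check each profile of the others' bids and compare truth against every alternative bid.
Others bid (3, 3, 3, 3): truth gives 0, best alternative gives 0.
Others bid (3, 3, 3, 19): truth gives 0, best alternative gives 0.
Others bid (3, 3, 3, 24): truth gives 0, best alternative gives 0.
Others bid (3, 3, 3, 38): truth gives 0, best alternative gives 0.
Others bid (3, 3, 3, 45): truth gives 0, best alternative gives 0.
Others bid (3, 3, 19, 3): truth gives 0, best alternative gives 0.
(Remaining 619 profiles checked similarly; truth is weakly best in each.)
In every case the truthful bid is at least as good as any alternative, so it is a dominant strategy.

Yes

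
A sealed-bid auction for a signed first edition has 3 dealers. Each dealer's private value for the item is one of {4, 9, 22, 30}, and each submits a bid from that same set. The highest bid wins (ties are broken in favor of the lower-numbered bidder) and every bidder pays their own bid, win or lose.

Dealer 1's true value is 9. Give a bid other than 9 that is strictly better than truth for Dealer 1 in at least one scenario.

4

Suppose Dealer 2 bids 4 and Dealer 3 bids 4.
Bid 9: wins, pays 9, utility 9 - 9 = 0.
Bid 4: wins, pays 4, utility 9 - 4 = 5.
So bidding 4 beats truth here (5 > 0).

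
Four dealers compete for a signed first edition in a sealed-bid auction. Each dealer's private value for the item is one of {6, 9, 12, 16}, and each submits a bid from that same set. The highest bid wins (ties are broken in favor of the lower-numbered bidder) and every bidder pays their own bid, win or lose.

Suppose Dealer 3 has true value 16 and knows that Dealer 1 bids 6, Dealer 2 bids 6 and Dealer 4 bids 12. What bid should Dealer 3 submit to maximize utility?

Bid 6: loses but pays 6, utility -6.
Bid 9: loses but pays 9, utility -9.
Bid 12: wins, pays 12, utility 16 - 12 = 4.
Bid 16: wins, pays 16, utility 16 - 16 = 0.
The best choice is 12 with utility 4.

12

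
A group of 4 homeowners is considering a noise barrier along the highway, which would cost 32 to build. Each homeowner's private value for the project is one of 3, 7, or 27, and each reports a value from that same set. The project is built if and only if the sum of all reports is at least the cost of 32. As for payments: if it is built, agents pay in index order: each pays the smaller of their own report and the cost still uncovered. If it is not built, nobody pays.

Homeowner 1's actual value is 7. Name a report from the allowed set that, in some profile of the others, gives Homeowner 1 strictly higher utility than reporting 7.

Suppose Homeowner 2 reports 3, Homeowner 3 reports 3 and Homeowner 4 reports 27.
Report 7: project built, pays 7, utility 7 - 7 = 0.
Report 3: project built, pays 3, utility 7 - 3 = 4.
So reporting 3 beats truth here (4 > 0).

3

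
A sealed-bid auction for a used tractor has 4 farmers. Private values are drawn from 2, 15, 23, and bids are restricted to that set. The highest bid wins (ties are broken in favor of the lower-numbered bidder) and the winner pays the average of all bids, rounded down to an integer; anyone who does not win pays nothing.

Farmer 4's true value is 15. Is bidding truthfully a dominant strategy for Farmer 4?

Consider the case where Farmer 1 bids 2, Farmer 2 bids 2 and Farmer 3 bids 15.
Truthful bid 15: loses, pays 0, utility 0.
Bid 23 instead: wins, pays 10, utility 15 - 10 = 5.
Since 5 > 0, bidding 23 is strictly better here, so truthful bidding is not dominant.

No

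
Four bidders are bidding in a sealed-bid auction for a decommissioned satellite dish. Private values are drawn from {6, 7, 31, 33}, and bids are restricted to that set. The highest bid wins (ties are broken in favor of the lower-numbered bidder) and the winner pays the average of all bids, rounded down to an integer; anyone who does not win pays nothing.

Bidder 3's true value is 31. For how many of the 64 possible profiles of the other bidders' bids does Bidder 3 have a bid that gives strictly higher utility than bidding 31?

24

Others bid (6, 6, 6): truth gives 19; bid 7 gives 25 > 19. Violating.
Others bid (6, 6, 7): truth gives 19; bid 7 gives 25 > 19. Violating.
Others bid (6, 6, 33): truth gives 0; bid 33 gives 12 > 0. Violating.
Others bid (6, 7, 33): truth gives 0; bid 33 gives 12 > 0. Violating.
Others bid (6, 6, 31): truth gives 13; no alternative beats it.
Others bid (6, 7, 6): truth gives 19; no alternative beats it.
(Checking all 64 profiles: 24 have a profitable deviation, 40 do not.)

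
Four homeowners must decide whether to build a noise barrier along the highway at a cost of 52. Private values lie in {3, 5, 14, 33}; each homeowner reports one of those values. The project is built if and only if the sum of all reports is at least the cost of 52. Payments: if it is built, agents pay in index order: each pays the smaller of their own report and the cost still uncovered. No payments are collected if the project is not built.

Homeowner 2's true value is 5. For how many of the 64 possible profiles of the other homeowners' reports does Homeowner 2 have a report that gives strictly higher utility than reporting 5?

Others report (3, 14, 33): truth gives 0; report 3 gives 2 > 0. Violating.
Others report (3, 33, 14): truth gives 0; report 3 gives 2 > 0. Violating.
Others report (3, 33, 33): truth gives 0; report 3 gives 2 > 0. Violating.
Others report (5, 14, 33): truth gives 0; report 3 gives 2 > 0. Violating.
Others report (3, 3, 3): truth gives 0; no alternative beats it.
Others report (3, 3, 5): truth gives 0; no alternative beats it.
(Checking all 64 profiles: 25 have a profitable deviation, 39 do not.)

25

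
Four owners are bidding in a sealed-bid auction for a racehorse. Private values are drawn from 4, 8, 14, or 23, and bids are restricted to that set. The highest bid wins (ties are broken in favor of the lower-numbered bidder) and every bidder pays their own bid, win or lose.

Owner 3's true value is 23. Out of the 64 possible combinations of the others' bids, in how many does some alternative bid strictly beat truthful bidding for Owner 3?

Others bid (4, 4, 4): truth gives 0; bid 8 gives 15 > 0. Violating.
Others bid (4, 4, 8): truth gives 0; bid 8 gives 15 > 0. Violating.
Others bid (4, 4, 14): truth gives 0; bid 14 gives 9 > 0. Violating.
Others bid (4, 8, 4): truth gives 0; bid 14 gives 9 > 0. Violating.
Others bid (4, 4, 23): truth gives 0; no alternative beats it.
Others bid (4, 8, 23): truth gives 0; no alternative beats it.
(Checking all 64 profiles: 40 have a profitable deviation, 24 do not.)

40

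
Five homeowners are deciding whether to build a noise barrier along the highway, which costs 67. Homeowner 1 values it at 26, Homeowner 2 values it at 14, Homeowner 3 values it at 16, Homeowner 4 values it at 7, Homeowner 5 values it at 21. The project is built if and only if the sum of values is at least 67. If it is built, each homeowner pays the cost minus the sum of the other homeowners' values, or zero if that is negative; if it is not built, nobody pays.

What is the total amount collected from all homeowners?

13

Total value 84 ≥ cost 67, so it is built.
Homeowner 1: others sum to 58; max(0, 67 - 58) = 9.
Homeowner 2: others sum to 70; max(0, 67 - 70) = 0.
Homeowner 3: others sum to 68; max(0, 67 - 68) = 0.
Homeowner 4: others sum to 77; max(0, 67 - 77) = 0.
Homeowner 5: others sum to 63; max(0, 67 - 63) = 4.
Total collected = 9 + 0 + 0 + 0 + 4 = 13.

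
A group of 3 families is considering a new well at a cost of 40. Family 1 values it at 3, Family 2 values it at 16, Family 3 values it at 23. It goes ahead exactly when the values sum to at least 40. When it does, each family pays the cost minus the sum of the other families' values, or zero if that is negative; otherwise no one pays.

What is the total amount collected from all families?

Total value 42 ≥ cost 40, so it is built.
Family 1: others sum to 39; max(0, 40 - 39) = 1.
Family 2: others sum to 26; max(0, 40 - 26) = 14.
Family 3: others sum to 19; max(0, 40 - 19) = 21.
Total collected = 1 + 14 + 21 = 36.

36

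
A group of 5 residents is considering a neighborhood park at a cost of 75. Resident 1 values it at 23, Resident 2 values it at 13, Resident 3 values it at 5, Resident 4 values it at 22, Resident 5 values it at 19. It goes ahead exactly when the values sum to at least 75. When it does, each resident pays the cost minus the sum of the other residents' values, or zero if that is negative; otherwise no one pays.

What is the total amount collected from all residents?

Total value 82 ≥ cost 75, so it is built.
Resident 1: others sum to 59; max(0, 75 - 59) = 16.
Resident 2: others sum to 69; max(0, 75 - 69) = 6.
Resident 3: others sum to 77; max(0, 75 - 77) = 0.
Resident 4: others sum to 60; max(0, 75 - 60) = 15.
Resident 5: others sum to 63; max(0, 75 - 63) = 12.
Total collected = 16 + 6 + 0 + 15 + 12 = 49.

49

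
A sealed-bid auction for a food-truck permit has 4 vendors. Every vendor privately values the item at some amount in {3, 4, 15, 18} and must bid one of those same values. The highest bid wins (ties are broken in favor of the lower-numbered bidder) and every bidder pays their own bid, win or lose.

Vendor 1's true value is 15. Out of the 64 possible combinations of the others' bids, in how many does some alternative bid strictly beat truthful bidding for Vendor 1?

Others bid (3, 3, 3): truth gives 0; bid 3 gives 12 > 0. Violating.
Others bid (3, 3, 4): truth gives 0; bid 4 gives 11 > 0. Violating.
Others bid (3, 3, 18): truth gives -15; bid 3 gives -3 > -15. Violating.
Others bid (3, 4, 3): truth gives 0; bid 4 gives 11 > 0. Violating.
Others bid (3, 3, 15): truth gives 0; no alternative beats it.
Others bid (3, 4, 15): truth gives 0; no alternative beats it.
(Checking all 64 profiles: 45 have a profitable deviation, 19 do not.)

45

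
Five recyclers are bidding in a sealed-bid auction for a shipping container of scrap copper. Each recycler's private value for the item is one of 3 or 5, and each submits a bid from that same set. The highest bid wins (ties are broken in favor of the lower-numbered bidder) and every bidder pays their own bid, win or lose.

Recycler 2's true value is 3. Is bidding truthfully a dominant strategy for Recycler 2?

No

Consider the case where Recycler 1 bids 3, Recycler 3 bids 3, Recycler 4 bids 3 and Recycler 5 bids 3.
Truthful bid 3: loses but pays 3, utility -3.
Bid 5 instead: wins, pays 5, utility 3 - 5 = -2.
Since -2 > -3, bidding 5 is strictly better here, so truthful bidding is not dominant.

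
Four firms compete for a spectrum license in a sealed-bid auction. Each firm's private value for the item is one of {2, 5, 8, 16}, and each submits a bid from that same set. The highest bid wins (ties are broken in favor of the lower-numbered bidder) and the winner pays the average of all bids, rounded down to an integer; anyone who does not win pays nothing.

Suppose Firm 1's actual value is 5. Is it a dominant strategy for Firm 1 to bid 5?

Yes

Check each profile of the others' bids and compare truth against every alternative bid.
Others bid (2, 2, 5): truth gives 2, best alternative gives 1.
Others bid (2, 5, 2): truth gives 2, best alternative gives 1.
Others bid (5, 2, 2): truth gives 2, best alternative gives 1.
Others bid (2, 5, 5): truth gives 1, best alternative gives 0.
Others bid (5, 2, 5): truth gives 1, best alternative gives 0.
Others bid (5, 5, 2): truth gives 1, best alternative gives 0.
(Remaining 58 profiles checked similarly; truth is weakly best in each.)
In every case the truthful bid is at least as good as any alternative, so it is a dominant strategy.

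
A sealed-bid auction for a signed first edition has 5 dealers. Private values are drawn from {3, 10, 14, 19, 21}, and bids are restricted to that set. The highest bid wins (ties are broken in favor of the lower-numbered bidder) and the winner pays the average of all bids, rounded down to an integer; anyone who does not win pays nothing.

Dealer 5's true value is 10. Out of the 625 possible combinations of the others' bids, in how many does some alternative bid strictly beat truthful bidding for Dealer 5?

34

Others bid (3, 3, 3, 10): truth gives 0; bid 14 gives 4 > 0. Violating.
Others bid (3, 3, 3, 14): truth gives 0; bid 19 gives 2 > 0. Violating.
Others bid (3, 3, 3, 19): truth gives 0; bid 21 gives 1 > 0. Violating.
Others bid (3, 3, 10, 3): truth gives 0; bid 14 gives 4 > 0. Violating.
Others bid (3, 3, 3, 3): truth gives 6; no alternative beats it.
Others bid (3, 3, 3, 21): truth gives 0; no alternative beats it.
(Checking all 625 profiles: 34 have a profitable deviation, 591 do not.)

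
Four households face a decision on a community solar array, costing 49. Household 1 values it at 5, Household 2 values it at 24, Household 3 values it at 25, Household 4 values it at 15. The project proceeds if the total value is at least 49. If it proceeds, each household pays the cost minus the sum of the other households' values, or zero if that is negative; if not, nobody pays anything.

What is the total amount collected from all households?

Total value 69 ≥ cost 49, so it is built.
Household 1: others sum to 64; max(0, 49 - 64) = 0.
Household 2: others sum to 45; max(0, 49 - 45) = 4.
Household 3: others sum to 44; max(0, 49 - 44) = 5.
Household 4: others sum to 54; max(0, 49 - 54) = 0.
Total collected = 0 + 4 + 5 + 0 = 9.

9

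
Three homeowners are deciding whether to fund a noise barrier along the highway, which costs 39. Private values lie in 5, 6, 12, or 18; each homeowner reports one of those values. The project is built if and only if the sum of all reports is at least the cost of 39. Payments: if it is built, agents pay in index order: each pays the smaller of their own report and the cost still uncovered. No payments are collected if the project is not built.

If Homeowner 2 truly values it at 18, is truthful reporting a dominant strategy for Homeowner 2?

No

Consider the case where Homeowner 1 reports 12 and Homeowner 3 reports 18.
Truthful report 18: project built, pays 18, utility 18 - 18 = 0.
Report 12 instead: project built, pays 12, utility 18 - 12 = 6.
Since 6 > 0, reporting 12 is strictly better here, so truthful reporting is not dominant.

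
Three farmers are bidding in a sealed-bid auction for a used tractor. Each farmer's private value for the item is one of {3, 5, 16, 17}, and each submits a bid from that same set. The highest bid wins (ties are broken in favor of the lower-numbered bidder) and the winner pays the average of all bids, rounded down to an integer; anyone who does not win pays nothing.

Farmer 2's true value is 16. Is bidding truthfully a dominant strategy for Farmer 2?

Consider the case where Farmer 1 bids 3 and Farmer 3 bids 3.
Truthful bid 16: wins, pays 7, utility 16 - 7 = 9.
Bid 5 instead: wins, pays 3, utility 16 - 3 = 13.
Since 13 > 9, bidding 5 is strictly better here, so truthful bidding is not dominant.

No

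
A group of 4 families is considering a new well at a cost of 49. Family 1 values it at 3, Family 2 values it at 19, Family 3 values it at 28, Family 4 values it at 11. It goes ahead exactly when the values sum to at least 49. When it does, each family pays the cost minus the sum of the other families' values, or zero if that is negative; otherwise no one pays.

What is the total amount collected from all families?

Total value 61 ≥ cost 49, so it is built.
Family 1: others sum to 58; max(0, 49 - 58) = 0.
Family 2: others sum to 42; max(0, 49 - 42) = 7.
Family 3: others sum to 33; max(0, 49 - 33) = 16.
Family 4: others sum to 50; max(0, 49 - 50) = 0.
Total collected = 0 + 7 + 16 + 0 = 23.

23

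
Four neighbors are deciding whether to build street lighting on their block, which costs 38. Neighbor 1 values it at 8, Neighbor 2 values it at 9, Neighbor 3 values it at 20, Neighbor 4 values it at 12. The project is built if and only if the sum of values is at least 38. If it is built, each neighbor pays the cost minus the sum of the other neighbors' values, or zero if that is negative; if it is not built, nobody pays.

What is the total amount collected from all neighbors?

Total value 49 ≥ cost 38, so it is built.
Neighbor 1: others sum to 41; max(0, 38 - 41) = 0.
Neighbor 2: others sum to 40; max(0, 38 - 40) = 0.
Neighbor 3: others sum to 29; max(0, 38 - 29) = 9.
Neighbor 4: others sum to 37; max(0, 38 - 37) = 1.
Total collected = 0 + 0 + 9 + 1 = 10.

10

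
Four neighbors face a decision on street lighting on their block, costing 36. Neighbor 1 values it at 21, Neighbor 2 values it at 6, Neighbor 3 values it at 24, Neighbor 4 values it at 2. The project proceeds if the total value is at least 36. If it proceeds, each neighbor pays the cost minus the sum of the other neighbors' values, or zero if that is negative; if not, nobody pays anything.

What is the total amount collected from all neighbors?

11

Total value 53 ≥ cost 36, so it is built.
Neighbor 1: others sum to 32; max(0, 36 - 32) = 4.
Neighbor 2: others sum to 47; max(0, 36 - 47) = 0.
Neighbor 3: others sum to 29; max(0, 36 - 29) = 7.
Neighbor 4: others sum to 51; max(0, 36 - 51) = 0.
Total collected = 4 + 0 + 7 + 0 = 11.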